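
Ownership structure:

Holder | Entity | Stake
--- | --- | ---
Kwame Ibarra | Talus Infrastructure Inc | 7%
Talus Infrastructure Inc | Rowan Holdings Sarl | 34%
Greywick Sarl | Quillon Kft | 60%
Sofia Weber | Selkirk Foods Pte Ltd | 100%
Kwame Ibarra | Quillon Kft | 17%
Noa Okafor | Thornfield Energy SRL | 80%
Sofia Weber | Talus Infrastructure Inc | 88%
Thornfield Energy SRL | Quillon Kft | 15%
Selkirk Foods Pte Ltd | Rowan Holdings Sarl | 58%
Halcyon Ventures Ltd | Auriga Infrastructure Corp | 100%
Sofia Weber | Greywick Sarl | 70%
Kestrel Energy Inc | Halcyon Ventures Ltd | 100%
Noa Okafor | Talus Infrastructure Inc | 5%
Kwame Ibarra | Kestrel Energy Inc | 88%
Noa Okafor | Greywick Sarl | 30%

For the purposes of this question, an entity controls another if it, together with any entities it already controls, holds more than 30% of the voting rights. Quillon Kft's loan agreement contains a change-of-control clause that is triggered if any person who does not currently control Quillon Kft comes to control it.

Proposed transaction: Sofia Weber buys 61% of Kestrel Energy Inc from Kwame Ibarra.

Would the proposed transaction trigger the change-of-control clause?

The purchase adds only to Sofia's holdings (Kwame's stake shrinks), so Sofia is the only person who could newly come to control Quillon.
Sofia holds 70% of Greywick, so Sofia controls Greywick.
Greywick holds 60% of Quillon, so Sofia controls Quillon.
So Sofia already controls Quillon before the transaction.
After the purchase, Sofia holds 61% of Kestrel directly, and Kwame's stake falls to 27%.
Sofia controlled Quillon already, so this is not a new person acquiring control; every other person's position is unchanged or reduced.
No new person acquires control, so the clause is not triggered.

No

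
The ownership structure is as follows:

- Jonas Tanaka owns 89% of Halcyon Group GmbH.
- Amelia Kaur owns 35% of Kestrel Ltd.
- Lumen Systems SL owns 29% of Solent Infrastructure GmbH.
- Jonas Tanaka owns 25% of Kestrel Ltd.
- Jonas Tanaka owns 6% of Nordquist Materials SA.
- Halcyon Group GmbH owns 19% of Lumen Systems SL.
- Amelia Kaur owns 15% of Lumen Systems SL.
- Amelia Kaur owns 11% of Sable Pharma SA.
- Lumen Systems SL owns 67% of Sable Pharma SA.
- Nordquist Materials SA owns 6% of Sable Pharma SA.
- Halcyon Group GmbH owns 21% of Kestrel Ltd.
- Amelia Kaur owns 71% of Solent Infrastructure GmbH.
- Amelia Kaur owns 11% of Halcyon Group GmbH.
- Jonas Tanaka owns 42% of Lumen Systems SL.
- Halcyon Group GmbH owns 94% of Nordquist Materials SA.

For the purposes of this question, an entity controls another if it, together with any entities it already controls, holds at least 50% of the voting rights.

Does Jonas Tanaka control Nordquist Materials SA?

Yes

Jonas holds 89% of Halcyon, so Jonas controls Halcyon.
Halcyon and Jonas together hold 94% + 6% = 100% of Nordquist, so Jonas controls Nordquist.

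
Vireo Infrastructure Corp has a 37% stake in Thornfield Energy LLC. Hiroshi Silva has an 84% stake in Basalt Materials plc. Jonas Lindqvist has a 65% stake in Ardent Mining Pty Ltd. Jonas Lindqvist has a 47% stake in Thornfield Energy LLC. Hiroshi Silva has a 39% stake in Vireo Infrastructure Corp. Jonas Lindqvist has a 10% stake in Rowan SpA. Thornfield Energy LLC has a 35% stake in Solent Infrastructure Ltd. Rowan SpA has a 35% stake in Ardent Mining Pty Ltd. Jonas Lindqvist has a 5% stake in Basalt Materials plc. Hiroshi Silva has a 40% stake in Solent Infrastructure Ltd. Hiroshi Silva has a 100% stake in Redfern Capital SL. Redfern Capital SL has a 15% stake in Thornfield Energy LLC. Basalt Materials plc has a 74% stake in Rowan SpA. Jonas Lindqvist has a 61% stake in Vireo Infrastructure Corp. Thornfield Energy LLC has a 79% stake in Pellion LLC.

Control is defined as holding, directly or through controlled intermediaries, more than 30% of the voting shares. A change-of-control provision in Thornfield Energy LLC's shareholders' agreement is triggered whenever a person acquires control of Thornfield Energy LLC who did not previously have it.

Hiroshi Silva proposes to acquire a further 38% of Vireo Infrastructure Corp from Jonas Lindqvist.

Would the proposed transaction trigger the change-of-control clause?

No

The purchase adds only to Hiroshi's holdings (Jonas's stake shrinks), so Hiroshi is the only person who could newly come to control Thornfield.
Hiroshi holds 39% of Vireo, so Hiroshi controls Vireo.
Hiroshi holds 100% of Redfern, so Hiroshi controls Redfern.
Redfern and Vireo together hold 15% + 37% = 52% of Thornfield, so Hiroshi controls Thornfield.
So Hiroshi already controls Thornfield before the transaction.
After the purchase, Hiroshi's direct stake in Vireo rises to 39% + 38% = 77%, and Jonas's stake falls to 23%.
Hiroshi controlled Thornfield already, so this is not a new person acquiring control; every other person's position is unchanged or reduced.
No new person acquires control, so the clause is not triggered.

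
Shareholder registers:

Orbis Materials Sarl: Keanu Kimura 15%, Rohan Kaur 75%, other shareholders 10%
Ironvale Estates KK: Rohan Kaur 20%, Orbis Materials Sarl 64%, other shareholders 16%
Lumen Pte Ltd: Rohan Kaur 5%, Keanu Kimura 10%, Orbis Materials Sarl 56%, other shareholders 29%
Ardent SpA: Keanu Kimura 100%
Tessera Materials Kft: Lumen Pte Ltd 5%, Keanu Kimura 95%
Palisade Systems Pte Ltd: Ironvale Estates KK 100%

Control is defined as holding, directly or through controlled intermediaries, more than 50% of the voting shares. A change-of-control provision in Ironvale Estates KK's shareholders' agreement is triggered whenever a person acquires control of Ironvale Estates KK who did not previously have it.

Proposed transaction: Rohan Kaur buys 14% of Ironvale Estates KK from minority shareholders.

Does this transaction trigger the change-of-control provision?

No

The purchase changes only Rohan's holdings, so Rohan is the only person who could newly come to control Ironvale.
Rohan holds 75% of Orbis, so Rohan controls Orbis.
Rohan and Orbis together hold 20% + 64% = 84% of Ironvale, so Rohan controls Ironvale.
So Rohan already controls Ironvale before the transaction.
After the purchase, Rohan's direct stake in Ironvale rises to 20% + 14% = 34%.
Rohan controlled Ironvale already, so this is not a new person acquiring control; every other person's position is unchanged or reduced.
No new person acquires control, so the clause is not triggered.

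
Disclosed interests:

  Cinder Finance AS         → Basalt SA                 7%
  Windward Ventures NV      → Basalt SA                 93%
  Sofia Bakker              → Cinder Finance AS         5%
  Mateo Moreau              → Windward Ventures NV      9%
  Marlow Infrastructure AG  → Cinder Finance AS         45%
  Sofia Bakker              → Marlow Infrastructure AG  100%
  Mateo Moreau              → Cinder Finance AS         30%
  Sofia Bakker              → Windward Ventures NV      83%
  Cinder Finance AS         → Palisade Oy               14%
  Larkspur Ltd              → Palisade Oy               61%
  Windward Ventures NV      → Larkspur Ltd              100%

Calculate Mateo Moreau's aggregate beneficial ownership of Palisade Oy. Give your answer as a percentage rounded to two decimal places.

Mateo reaches Palisade along 2 paths.
Via Windward → Larkspur: 9% × 100% × 61% = 5.49%.
Via Cinder: 30% × 14% = 4.2%.
Total: 5.49% + 4.2% = 9.69%.

9.69%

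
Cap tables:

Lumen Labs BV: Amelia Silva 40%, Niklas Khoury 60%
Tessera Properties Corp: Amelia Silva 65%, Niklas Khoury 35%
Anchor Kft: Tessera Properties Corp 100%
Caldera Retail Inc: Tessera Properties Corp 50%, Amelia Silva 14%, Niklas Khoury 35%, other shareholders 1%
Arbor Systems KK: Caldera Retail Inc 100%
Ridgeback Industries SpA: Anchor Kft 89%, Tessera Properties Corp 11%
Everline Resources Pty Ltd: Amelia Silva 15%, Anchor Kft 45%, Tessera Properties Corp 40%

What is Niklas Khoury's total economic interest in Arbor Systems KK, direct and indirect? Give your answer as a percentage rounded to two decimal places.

52.50%

Niklas reaches Arbor along 2 paths.
Via Tessera → Caldera: 35% × 50% × 100% = 17.5%.
Via Caldera: 35% × 100% = 35%.
Total: 17.5% + 35% = 52.5%.
Rounded: 52.50%.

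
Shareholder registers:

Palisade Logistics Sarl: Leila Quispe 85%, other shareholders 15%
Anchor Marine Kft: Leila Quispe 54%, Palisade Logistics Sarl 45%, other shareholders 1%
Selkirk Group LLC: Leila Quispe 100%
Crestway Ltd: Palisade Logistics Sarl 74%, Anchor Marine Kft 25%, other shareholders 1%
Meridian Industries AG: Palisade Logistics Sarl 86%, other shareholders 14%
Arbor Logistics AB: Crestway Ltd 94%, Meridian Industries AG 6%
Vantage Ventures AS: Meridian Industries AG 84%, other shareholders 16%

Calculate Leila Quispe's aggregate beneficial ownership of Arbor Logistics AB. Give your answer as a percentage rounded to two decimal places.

Leila reaches Arbor along 4 paths.
Via Palisade → Crestway: 85% × 74% × 94% = 59.126%.
Via Anchor → Crestway: 54% × 25% × 94% = 12.69%.
Via Palisade → Anchor → Crestway: 85% × 45% × 25% × 94% = 8.98875%.
Via Palisade → Meridian: 85% × 86% × 6% = 4.386%.
Total: 59.126% + 12.69% + 8.98875% + 4.386% = 85.19075%.
Rounded: 85.19%.

85.19%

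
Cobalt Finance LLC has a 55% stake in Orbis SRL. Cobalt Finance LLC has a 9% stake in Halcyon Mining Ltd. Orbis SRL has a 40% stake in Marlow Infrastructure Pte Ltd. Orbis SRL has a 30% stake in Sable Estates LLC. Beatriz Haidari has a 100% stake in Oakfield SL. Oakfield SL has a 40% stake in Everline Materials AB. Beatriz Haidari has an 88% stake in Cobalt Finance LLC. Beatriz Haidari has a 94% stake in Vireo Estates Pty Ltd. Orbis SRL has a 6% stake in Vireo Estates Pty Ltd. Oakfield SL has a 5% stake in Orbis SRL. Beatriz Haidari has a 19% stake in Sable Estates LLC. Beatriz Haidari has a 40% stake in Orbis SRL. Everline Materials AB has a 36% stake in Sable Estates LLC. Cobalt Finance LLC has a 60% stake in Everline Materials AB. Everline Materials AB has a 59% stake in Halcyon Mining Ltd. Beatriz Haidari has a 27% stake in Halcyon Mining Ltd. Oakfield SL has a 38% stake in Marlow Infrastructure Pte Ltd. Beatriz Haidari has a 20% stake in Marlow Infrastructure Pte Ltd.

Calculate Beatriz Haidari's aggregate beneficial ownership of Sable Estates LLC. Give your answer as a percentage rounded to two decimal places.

Beatriz reaches Sable along 6 paths.
Via Cobalt → Everline: 88% × 60% × 36% = 19.008%.
Via Oakfield → Everline: 100% × 40% × 36% = 14.4%.
Via Cobalt → Orbis: 88% × 55% × 30% = 14.52%.
Via Oakfield → Orbis: 100% × 5% × 30% = 1.5%.
Via Orbis: 40% × 30% = 12%.
Direct stake: 19% = 19%.
Total: 19.008% + 14.4% + 14.52% + 1.5% + 12% + 19% = 80.428%.
Rounded: 80.43%.

80.43%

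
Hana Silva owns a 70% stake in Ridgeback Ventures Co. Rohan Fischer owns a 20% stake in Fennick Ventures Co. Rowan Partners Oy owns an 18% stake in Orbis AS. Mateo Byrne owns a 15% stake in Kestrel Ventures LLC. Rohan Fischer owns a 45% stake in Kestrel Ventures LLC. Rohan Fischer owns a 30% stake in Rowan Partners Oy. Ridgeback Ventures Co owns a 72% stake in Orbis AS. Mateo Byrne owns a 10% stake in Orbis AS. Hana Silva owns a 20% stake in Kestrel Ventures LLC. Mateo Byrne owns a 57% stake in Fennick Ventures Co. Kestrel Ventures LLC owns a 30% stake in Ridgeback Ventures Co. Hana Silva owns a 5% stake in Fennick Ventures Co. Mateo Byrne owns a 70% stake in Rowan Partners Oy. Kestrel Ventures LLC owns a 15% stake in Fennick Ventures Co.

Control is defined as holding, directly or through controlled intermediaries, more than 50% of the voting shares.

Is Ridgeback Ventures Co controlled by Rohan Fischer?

Rohan's largest direct stake is 45% in Kestrel, which does not meet the threshold, so Rohan controls no company.
Neither Rohan nor any entity Rohan controls holds any voting interest in Ridgeback.
So Rohan does not control Ridgeback.

No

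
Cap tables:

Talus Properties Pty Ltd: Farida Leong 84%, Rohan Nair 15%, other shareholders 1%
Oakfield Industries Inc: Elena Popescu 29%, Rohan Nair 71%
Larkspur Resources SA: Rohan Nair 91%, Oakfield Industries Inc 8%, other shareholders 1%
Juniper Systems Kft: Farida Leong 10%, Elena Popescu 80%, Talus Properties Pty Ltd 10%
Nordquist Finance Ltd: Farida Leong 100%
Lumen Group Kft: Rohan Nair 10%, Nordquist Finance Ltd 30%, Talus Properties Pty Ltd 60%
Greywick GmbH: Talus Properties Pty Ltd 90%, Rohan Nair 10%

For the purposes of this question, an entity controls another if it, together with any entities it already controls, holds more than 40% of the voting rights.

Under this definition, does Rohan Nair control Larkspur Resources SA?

Rohan holds 71% of Oakfield, so Rohan controls Oakfield.
Rohan and Oakfield together hold 91% + 8% = 99% of Larkspur, so Rohan controls Larkspur.

Yes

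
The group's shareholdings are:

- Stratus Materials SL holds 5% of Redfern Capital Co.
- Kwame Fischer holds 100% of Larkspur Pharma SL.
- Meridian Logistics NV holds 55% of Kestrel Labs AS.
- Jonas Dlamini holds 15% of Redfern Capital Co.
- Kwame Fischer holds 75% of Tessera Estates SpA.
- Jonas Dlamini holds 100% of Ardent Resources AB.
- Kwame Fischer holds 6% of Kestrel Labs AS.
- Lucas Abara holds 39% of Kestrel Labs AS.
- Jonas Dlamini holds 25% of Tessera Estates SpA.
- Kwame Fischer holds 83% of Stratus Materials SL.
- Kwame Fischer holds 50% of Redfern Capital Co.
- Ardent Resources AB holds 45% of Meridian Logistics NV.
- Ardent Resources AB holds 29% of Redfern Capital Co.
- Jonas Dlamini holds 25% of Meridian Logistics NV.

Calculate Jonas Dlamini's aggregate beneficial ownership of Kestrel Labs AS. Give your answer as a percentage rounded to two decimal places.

38.50%

Jonas reaches Kestrel along 2 paths.
Via Meridian: 25% × 55% = 13.75%.
Via Ardent → Meridian: 100% × 45% × 55% = 24.75%.
Total: 13.75% + 24.75% = 38.5%.
Rounded: 38.50%.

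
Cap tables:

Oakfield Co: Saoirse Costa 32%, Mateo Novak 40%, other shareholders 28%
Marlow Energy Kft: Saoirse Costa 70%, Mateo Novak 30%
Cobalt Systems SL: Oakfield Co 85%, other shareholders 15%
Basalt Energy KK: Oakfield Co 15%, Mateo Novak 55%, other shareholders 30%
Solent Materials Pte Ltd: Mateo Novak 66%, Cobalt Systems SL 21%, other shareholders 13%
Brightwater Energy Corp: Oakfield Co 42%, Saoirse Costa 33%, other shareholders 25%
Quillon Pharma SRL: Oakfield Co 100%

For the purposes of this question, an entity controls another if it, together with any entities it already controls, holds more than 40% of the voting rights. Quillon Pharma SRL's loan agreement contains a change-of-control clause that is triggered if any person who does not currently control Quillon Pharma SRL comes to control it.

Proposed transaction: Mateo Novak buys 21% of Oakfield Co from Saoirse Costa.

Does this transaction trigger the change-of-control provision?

The purchase adds only to Mateo's holdings (Saoirse's stake shrinks), so Mateo is the only person who could newly come to control Quillon.
Mateo holds 55% of Basalt, so Mateo controls Basalt.
Mateo holds 66% of Solent, so Mateo controls Solent.
Neither Mateo nor any entity Mateo controls holds any voting interest in Quillon.
So before the transaction, Mateo does not control Quillon.
After the purchase, Mateo's direct stake in Oakfield rises to 40% + 21% = 61%, and Saoirse's stake falls to 11%.
Mateo holds 61% of Oakfield, so Mateo controls Oakfield.
Oakfield holds 100% of Quillon, so Mateo controls Quillon.
Mateo did not control Quillon before and does after, so the clause is triggered.

Yes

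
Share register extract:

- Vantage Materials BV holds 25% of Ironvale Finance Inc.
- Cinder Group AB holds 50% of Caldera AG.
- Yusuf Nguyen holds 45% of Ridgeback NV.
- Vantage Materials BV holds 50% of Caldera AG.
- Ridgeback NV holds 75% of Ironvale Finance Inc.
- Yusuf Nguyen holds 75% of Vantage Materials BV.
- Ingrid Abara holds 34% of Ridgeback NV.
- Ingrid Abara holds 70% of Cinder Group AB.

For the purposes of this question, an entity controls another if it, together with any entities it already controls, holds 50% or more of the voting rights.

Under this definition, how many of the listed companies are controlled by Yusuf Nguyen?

Yusuf holds 75% of Vantage, so Yusuf controls Vantage.
Vantage holds 50% of Caldera, so Yusuf controls Caldera.
No other company's threshold is met.
Yusuf controls 2 companies.

2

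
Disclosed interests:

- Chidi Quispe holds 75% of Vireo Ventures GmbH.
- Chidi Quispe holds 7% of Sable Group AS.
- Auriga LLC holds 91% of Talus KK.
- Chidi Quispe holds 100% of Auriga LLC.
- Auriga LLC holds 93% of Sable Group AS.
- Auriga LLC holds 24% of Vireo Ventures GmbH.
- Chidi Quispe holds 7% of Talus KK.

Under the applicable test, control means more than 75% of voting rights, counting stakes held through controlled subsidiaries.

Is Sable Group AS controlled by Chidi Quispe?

Yes

Chidi holds 100% of Auriga, so Chidi controls Auriga.
Auriga and Chidi together hold 93% + 7% = 100% of Sable, so Chidi controls Sable.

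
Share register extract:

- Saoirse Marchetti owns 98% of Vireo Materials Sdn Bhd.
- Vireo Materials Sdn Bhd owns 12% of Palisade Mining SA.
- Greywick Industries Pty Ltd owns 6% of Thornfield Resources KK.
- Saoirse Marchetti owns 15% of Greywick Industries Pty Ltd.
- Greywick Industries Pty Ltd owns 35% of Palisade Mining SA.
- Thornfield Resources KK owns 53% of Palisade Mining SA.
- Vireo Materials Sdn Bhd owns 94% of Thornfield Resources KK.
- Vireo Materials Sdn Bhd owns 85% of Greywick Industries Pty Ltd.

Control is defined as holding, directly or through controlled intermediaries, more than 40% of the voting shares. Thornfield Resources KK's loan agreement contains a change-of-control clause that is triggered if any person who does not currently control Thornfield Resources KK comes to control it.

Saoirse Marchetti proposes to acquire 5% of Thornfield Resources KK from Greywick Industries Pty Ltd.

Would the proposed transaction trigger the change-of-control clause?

The purchase adds only to Saoirse's holdings (Greywick's stake shrinks), so Saoirse is the only person who could newly come to control Thornfield.
Saoirse holds 98% of Vireo, so Saoirse controls Vireo.
Vireo and Saoirse together hold 85% + 15% = 100% of Greywick, so Saoirse controls Greywick.
Greywick and Vireo together hold 6% + 94% = 100% of Thornfield, so Saoirse controls Thornfield.
So Saoirse already controls Thornfield before the transaction.
After the purchase, Saoirse holds 5% of Thornfield directly, and Greywick's stake falls to 1%.
Saoirse controlled Thornfield already, so this is not a new person acquiring control; every other person's position is unchanged or reduced.
No new person acquires control, so the clause is not triggered.

No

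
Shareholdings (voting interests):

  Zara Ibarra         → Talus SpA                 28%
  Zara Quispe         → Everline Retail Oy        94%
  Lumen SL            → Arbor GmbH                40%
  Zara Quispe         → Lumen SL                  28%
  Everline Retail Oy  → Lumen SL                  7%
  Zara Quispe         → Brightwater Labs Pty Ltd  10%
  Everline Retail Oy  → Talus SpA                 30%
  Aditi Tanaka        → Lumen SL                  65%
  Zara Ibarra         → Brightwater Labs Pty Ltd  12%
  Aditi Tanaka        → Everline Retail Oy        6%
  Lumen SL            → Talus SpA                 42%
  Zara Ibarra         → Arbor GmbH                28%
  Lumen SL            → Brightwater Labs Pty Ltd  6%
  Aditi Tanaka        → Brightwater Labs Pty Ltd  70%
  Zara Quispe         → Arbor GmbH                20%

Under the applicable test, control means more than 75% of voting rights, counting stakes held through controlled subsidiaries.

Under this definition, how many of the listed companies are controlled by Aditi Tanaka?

Aditi's largest direct stake is 70% in Brightwater, which does not meet the threshold.
Aditi controls 0 companies.

0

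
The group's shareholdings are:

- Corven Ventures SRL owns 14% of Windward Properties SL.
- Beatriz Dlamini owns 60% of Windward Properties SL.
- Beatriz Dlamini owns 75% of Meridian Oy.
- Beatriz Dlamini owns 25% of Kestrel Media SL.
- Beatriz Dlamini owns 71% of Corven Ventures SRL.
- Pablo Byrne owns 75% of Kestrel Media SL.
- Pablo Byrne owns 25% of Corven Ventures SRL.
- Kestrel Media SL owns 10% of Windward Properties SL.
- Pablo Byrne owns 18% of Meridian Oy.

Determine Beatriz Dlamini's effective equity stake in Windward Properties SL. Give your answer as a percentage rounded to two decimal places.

Beatriz reaches Windward along 3 paths.
Via Corven: 71% × 14% = 9.94%.
Via Kestrel: 25% × 10% = 2.5%.
Direct stake: 60% = 60%.
Total: 9.94% + 2.5% + 60% = 72.44%.

72.44%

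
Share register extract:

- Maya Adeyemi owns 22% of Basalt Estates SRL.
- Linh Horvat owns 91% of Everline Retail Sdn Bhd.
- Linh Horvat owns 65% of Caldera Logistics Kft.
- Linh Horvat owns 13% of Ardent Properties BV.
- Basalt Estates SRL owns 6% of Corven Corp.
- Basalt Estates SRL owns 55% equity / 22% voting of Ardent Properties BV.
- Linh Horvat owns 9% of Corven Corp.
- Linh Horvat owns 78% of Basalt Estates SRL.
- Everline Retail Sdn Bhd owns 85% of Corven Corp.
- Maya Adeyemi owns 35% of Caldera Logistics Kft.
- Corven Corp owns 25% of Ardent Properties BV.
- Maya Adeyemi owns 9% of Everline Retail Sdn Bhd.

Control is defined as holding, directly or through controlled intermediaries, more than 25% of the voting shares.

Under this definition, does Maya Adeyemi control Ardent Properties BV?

Maya holds 35% of Caldera, so Maya controls Caldera.
Neither Maya nor any entity Maya controls holds any voting interest in Ardent.
So Maya does not control Ardent.

No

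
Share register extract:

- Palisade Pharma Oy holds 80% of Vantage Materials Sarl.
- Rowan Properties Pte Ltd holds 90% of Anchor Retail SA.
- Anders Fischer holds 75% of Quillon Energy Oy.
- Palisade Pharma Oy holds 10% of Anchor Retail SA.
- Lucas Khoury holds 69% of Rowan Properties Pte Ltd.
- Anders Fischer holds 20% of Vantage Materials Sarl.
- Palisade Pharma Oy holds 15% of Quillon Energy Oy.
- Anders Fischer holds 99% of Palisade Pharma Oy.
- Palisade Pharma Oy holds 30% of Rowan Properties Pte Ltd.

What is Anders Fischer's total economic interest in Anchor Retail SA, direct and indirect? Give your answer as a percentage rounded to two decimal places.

36.63%

Anders reaches Anchor along 2 paths.
Via Palisade: 99% × 10% = 9.9%.
Via Palisade → Rowan: 99% × 30% × 90% = 26.73%.
Total: 9.9% + 26.73% = 36.63%.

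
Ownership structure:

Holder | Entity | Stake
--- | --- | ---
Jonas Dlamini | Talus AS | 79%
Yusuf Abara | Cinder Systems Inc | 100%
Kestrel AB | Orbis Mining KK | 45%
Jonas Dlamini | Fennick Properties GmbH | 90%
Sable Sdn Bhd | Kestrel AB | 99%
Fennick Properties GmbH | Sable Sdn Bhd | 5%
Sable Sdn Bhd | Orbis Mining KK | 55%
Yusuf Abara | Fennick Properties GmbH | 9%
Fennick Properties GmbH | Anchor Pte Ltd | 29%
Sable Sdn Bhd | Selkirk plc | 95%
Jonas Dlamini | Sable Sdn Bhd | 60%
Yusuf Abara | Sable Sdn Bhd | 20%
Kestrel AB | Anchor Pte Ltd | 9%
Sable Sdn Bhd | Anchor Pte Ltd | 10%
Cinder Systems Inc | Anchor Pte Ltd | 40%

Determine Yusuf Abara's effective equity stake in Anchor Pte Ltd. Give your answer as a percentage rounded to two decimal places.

46.48%

Yusuf reaches Anchor along 6 paths.
Via Fennick: 9% × 29% = 2.61%.
Via Fennick → Sable → Kestrel: 9% × 5% × 99% × 9% = 0.040095%.
Via Sable → Kestrel: 20% × 99% × 9% = 1.782%.
Via Cinder: 100% × 40% = 40%.
Via Fennick → Sable: 9% × 5% × 10% = 0.045%.
Via Sable: 20% × 10% = 2%.
Total: 2.61% + 0.040095% + 1.782% + 40% + 0.045% + 2% = 46.477095%.
Rounded: 46.48%.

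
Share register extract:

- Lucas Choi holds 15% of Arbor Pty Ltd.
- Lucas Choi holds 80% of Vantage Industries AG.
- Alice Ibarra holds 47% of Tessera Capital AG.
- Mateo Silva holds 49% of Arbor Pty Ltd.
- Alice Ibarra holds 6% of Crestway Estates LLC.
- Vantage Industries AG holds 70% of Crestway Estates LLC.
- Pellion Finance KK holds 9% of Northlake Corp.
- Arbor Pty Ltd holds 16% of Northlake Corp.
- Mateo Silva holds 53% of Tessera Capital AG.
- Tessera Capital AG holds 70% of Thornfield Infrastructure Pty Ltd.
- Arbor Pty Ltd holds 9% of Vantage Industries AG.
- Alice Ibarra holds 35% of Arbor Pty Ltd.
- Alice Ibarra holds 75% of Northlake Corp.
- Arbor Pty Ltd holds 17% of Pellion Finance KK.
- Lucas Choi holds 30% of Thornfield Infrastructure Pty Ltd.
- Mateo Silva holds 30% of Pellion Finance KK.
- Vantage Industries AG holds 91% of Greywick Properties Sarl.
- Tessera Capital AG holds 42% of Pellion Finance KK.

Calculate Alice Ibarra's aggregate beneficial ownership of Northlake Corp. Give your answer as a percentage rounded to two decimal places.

Alice reaches Northlake along 4 paths.
Via Arbor → Pellion: 35% × 17% × 9% = 0.5355%.
Via Tessera → Pellion: 47% × 42% × 9% = 1.7766%.
Direct stake: 75% = 75%.
Via Arbor: 35% × 16% = 5.6%.
Total: 0.5355% + 1.7766% + 75% + 5.6% = 82.9121%.
Rounded: 82.91%.

82.91%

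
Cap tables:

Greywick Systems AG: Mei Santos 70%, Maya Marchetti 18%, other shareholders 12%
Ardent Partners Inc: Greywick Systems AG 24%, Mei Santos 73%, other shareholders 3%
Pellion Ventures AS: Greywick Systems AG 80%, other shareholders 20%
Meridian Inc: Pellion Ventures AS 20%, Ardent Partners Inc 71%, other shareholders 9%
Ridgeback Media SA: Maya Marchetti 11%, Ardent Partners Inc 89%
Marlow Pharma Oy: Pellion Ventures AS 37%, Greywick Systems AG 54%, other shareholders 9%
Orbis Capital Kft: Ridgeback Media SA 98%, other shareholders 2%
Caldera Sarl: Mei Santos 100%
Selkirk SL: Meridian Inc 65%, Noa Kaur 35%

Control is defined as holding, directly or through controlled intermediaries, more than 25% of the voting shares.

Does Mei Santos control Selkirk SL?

Mei holds 70% of Greywick, so Mei controls Greywick.
Greywick holds 80% of Pellion, so Mei controls Pellion.
Greywick and Mei together hold 24% + 73% = 97% of Ardent, so Mei controls Ardent.
Pellion and Ardent together hold 20% + 71% = 91% of Meridian, so Mei controls Meridian.
Meridian holds 65% of Selkirk, so Mei controls Selkirk.

Yes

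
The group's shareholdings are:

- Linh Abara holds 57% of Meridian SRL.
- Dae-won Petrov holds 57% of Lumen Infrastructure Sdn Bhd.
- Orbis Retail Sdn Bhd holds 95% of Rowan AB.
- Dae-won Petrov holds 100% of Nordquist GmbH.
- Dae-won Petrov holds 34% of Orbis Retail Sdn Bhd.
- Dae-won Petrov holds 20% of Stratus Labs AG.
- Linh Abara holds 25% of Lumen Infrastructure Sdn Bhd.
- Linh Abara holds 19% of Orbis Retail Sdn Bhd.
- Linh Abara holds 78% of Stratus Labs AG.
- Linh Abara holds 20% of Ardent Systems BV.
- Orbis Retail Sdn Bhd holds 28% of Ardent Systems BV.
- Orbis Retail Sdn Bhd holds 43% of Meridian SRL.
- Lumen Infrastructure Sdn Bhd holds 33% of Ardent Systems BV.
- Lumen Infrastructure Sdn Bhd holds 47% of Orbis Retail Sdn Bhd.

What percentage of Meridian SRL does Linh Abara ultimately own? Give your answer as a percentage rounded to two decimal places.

70.22%

Linh reaches Meridian along 3 paths.
Direct stake: 57% = 57%.
Via Orbis: 19% × 43% = 8.17%.
Via Lumen → Orbis: 25% × 47% × 43% = 5.0525%.
Total: 57% + 8.17% + 5.0525% = 70.2225%.
Rounded: 70.22%.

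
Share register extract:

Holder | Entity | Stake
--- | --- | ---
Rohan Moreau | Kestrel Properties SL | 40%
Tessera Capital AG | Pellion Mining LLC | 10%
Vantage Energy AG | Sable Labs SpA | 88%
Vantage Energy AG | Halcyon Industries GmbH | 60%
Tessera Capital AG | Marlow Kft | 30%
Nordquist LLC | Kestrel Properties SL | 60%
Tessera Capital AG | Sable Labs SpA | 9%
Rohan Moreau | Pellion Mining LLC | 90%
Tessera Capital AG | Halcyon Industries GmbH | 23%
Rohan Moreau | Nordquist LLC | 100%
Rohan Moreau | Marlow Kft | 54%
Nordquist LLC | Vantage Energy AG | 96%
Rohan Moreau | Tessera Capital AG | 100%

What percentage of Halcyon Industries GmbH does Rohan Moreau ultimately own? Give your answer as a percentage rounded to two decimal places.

Rohan reaches Halcyon along 2 paths.
Via Nordquist → Vantage: 100% × 96% × 60% = 57.6%.
Via Tessera: 100% × 23% = 23%.
Total: 57.6% + 23% = 80.6%.
Rounded: 80.60%.

80.60%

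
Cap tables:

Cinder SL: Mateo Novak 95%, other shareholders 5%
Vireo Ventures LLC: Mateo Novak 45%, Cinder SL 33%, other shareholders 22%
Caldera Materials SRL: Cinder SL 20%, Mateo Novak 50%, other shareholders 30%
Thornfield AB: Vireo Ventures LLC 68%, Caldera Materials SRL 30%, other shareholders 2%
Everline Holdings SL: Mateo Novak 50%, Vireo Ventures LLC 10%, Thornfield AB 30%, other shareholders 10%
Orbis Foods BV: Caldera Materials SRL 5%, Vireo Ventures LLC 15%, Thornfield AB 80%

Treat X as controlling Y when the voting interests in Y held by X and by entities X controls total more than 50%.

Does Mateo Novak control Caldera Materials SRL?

Mateo holds 95% of Cinder, so Mateo controls Cinder.
Cinder and Mateo together hold 20% + 50% = 70% of Caldera, so Mateo controls Caldera.

Yes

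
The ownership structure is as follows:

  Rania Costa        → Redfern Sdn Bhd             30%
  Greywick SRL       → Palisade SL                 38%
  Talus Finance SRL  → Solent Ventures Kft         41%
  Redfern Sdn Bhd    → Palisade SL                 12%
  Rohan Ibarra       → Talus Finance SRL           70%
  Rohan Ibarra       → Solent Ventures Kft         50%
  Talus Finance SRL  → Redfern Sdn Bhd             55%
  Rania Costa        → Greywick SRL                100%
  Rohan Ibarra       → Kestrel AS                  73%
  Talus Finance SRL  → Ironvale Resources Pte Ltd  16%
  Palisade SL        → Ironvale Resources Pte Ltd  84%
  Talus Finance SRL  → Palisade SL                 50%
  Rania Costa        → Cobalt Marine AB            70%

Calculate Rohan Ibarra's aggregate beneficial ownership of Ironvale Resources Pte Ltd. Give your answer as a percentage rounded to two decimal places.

Rohan reaches Ironvale along 3 paths.
Via Talus: 70% × 16% = 11.2%.
Via Talus → Palisade: 70% × 50% × 84% = 29.4%.
Via Talus → Redfern → Palisade: 70% × 55% × 12% × 84% = 3.8808%.
Total: 11.2% + 29.4% + 3.8808% = 44.4808%.
Rounded: 44.48%.

44.48%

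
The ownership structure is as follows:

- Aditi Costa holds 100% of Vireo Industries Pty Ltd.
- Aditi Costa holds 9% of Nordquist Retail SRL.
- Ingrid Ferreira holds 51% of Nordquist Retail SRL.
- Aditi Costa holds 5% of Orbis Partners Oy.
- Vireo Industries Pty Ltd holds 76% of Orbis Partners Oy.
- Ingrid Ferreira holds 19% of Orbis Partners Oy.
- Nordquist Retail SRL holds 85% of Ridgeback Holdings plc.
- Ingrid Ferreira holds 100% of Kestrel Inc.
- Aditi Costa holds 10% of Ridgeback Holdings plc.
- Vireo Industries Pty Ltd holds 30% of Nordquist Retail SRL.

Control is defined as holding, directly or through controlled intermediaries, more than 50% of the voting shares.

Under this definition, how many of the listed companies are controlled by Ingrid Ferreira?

3

Ingrid holds 51% of Nordquist, so Ingrid controls Nordquist.
Ingrid holds 100% of Kestrel, so Ingrid controls Kestrel.
Nordquist holds 85% of Ridgeback, so Ingrid controls Ridgeback.
No other company's threshold is met.
Ingrid controls 3 companies.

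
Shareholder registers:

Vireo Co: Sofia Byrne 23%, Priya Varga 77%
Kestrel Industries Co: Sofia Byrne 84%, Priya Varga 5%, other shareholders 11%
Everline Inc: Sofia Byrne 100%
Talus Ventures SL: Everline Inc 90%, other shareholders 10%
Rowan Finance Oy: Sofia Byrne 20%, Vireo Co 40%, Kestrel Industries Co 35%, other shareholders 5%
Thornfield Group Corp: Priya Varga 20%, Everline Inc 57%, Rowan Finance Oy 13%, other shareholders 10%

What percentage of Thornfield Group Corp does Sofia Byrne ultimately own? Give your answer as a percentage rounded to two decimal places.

Sofia reaches Thornfield along 4 paths.
Via Everline: 100% × 57% = 57%.
Via Rowan: 20% × 13% = 2.6%.
Via Vireo → Rowan: 23% × 40% × 13% = 1.196%.
Via Kestrel → Rowan: 84% × 35% × 13% = 3.822%.
Total: 57% + 2.6% + 1.196% + 3.822% = 64.618%.
Rounded: 64.62%.

64.62%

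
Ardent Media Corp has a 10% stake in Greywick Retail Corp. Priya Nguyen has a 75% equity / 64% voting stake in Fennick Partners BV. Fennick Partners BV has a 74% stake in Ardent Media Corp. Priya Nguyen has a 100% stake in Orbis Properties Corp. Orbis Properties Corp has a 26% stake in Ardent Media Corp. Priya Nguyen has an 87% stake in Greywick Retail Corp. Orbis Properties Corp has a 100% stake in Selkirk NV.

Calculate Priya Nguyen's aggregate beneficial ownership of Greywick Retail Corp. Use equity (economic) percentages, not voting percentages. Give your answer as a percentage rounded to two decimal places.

Priya reaches Greywick along 3 paths.
Direct stake: 87% = 87%.
Via Orbis → Ardent: 100% × 26% × 10% = 2.6%.
Via Fennick → Ardent: 75% × 74% × 10% = 5.55%.
Total: 87% + 2.6% + 5.55% = 95.15%.

95.15%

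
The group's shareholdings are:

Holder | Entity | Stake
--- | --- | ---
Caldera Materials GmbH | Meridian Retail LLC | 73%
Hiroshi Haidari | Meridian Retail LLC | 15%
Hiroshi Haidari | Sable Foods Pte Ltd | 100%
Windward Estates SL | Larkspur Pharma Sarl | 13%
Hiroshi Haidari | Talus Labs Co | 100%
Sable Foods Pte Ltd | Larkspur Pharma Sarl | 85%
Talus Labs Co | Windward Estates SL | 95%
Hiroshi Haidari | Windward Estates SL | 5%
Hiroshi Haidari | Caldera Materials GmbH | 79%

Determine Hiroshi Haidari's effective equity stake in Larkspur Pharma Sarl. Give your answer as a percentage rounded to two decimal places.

Hiroshi reaches Larkspur along 3 paths.
Via Sable: 100% × 85% = 85%.
Via Windward: 5% × 13% = 0.65%.
Via Talus → Windward: 100% × 95% × 13% = 12.35%.
Total: 85% + 0.65% + 12.35% = 98%.
Rounded: 98.00%.

98.00%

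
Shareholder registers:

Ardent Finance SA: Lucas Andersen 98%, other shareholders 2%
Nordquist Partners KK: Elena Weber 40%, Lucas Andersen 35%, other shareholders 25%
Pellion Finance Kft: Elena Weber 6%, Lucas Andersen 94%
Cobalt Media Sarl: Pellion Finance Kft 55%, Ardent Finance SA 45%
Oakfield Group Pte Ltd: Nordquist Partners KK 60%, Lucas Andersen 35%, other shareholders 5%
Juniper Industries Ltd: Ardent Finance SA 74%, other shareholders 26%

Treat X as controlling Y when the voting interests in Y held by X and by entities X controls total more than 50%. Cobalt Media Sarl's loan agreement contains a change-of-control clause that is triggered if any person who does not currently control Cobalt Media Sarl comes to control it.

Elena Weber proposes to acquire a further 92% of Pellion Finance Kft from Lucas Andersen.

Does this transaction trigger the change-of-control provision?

Yes

The purchase adds only to Elena's holdings (Lucas's stake shrinks), so Elena is the only person who could newly come to control Cobalt.
Elena's largest direct stake is 40% in Nordquist, which does not meet the threshold, so Elena controls no company.
Neither Elena nor any entity Elena controls holds any voting interest in Cobalt.
So before the transaction, Elena does not control Cobalt.
After the purchase, Elena's direct stake in Pellion rises to 6% + 92% = 98%, and Lucas's stake falls to 2%.
Elena holds 98% of Pellion, so Elena controls Pellion.
Pellion holds 55% of Cobalt, so Elena controls Cobalt.
Elena did not control Cobalt before and does after, so the clause is triggered.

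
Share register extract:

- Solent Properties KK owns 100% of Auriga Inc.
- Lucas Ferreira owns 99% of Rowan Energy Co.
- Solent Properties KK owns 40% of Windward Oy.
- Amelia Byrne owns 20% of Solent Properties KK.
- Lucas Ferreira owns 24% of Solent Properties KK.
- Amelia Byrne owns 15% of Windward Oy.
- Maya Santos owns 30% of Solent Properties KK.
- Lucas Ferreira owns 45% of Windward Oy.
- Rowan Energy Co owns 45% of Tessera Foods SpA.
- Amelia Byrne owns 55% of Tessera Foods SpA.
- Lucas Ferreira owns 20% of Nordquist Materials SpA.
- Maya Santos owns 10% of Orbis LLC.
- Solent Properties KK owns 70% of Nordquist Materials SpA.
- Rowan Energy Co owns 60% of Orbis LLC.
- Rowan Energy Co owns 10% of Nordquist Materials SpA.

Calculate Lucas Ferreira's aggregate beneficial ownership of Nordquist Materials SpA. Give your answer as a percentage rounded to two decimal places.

46.70%

Lucas reaches Nordquist along 3 paths.
Direct stake: 20% = 20%.
Via Solent: 24% × 70% = 16.8%.
Via Rowan: 99% × 10% = 9.9%.
Total: 20% + 16.8% + 9.9% = 46.7%.
Rounded: 46.70%.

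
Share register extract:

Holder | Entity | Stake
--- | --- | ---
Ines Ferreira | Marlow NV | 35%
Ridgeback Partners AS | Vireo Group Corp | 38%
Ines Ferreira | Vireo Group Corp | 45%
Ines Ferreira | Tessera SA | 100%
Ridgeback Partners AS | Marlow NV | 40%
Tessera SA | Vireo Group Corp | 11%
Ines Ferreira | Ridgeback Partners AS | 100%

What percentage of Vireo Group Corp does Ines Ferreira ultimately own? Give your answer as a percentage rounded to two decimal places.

Ines reaches Vireo along 3 paths.
Direct stake: 45% = 45%.
Via Ridgeback: 100% × 38% = 38%.
Via Tessera: 100% × 11% = 11%.
Total: 45% + 38% + 11% = 94%.
Rounded: 94.00%.

94.00%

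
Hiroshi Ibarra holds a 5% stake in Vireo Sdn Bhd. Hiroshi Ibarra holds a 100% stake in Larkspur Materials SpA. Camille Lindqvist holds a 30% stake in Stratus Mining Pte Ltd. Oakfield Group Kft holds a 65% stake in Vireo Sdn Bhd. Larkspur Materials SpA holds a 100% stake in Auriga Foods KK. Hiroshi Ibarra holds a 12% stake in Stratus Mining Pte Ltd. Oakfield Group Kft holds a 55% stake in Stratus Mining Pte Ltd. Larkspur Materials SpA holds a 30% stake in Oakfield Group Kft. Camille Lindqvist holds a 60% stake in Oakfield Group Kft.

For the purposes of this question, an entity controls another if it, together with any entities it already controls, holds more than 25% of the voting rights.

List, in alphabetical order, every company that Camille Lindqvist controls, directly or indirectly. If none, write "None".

Camille holds 60% of Oakfield, so Camille controls Oakfield.
Camille and Oakfield together hold 30% + 55% = 85% of Stratus, so Camille controls Stratus.
Oakfield holds 65% of Vireo, so Camille controls Vireo.
No other company's threshold is met.

Oakfield Group Kft, Stratus Mining Pte Ltd, Vireo Sdn Bhd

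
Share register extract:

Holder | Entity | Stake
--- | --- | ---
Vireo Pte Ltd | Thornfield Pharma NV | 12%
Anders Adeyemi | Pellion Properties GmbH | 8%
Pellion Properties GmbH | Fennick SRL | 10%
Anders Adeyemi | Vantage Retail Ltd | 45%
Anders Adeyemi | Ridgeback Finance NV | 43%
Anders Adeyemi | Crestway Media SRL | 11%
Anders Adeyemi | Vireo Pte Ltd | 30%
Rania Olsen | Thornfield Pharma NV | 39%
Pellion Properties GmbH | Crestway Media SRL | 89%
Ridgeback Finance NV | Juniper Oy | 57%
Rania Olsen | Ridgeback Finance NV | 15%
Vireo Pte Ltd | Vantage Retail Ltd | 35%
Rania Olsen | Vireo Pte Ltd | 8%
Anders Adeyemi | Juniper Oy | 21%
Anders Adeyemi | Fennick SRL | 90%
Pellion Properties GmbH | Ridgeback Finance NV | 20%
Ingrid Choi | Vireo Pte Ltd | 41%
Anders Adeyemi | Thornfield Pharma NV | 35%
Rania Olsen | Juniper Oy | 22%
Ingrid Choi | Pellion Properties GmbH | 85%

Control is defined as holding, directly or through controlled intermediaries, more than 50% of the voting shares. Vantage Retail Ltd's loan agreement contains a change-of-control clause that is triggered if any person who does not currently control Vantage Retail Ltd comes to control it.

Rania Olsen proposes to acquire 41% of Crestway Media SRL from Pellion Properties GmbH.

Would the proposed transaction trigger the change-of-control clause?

No

The purchase adds only to Rania's holdings (Pellion's stake shrinks), so Rania is the only person who could newly come to control Vantage.
Rania's largest direct stake is 39% in Thornfield, which does not meet the threshold, so Rania controls no company.
Neither Rania nor any entity Rania controls holds any voting interest in Vantage.
So before the transaction, Rania does not control Vantage.
After the purchase, Rania holds 41% of Crestway directly, and Pellion's stake falls to 48%.
Rania's side now holds 41% of Crestway, not > 50%, so Rania still does not control Crestway.
After the transaction, neither Rania nor any entity Rania controls holds a voting interest in Vantage, so Rania still does not control it.
No new person acquires control, so the clause is not triggered.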